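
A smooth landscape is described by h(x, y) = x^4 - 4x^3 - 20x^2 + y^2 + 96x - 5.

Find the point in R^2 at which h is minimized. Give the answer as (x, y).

h(x,y) separates as P(x) + Q(y) − 5, so its minimum is min P + min Q − 5.
P'(x) = 4(x - 4)(x - 2)(x + 3) vanishes at x ∈ {-3, 2, 4}; Q'(y) = 2y vanishes at y ∈ {0}.
Local minima of P (where P''>0): P(-3)=-279, P(4)=64. Local minima of Q: Q(0)=0.
So the global minimum of h is P(-3) + Q(0) − 5 = -279 + 0 − 5 = -284, attained at (-3, 0).

(-3, 0)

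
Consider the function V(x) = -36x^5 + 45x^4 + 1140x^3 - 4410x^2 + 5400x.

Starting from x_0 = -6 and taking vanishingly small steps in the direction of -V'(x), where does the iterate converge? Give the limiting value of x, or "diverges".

V'(x) = -180(x - 3)(x - 2)(x - 1)(x + 5), so V'(-6) = -90720.
Gradient descent moves in the -V' direction, i.e. x is increasing.
The nearest critical point in that direction is x = -5, where V'' = 60480 > 0 (a local minimum). The iterate converges there.

-5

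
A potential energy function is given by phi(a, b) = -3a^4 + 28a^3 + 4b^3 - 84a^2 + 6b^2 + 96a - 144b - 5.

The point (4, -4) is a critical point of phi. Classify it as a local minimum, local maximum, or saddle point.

The mixed partial ∂²phi/∂a∂b is 0, so the Hessian at any point is diag(phi_aa, phi_bb) = diag(12(-3a^2 + 14a - 14), 12(2b + 1)).
At (4, -4): H = diag(-72, -84).
Both eigenvalues are negative, so H is negative definite: a local maximum.

local maximum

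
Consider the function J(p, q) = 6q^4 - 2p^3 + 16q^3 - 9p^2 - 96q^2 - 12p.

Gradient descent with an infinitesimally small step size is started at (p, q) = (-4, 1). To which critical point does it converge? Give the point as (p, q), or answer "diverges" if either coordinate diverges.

J is separable, so gradient descent decouples: p follows -∂J/∂p, q follows -∂J/∂q.
∂J/∂p = -6(p + 1)(p + 2); at p=-4 this is -36, so p increases.
∂J/∂q = 24q(q - 2)(q + 4); at q=1 this is -120, so q increases.
p converges to its nearest critical value -2 (a local min of the p-part); q converges to 2. The iterate converges to (-2, 2).

(-2, 2)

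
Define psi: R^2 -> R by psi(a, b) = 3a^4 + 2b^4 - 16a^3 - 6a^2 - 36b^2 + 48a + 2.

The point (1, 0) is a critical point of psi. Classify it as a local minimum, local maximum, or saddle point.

The mixed partial ∂²psi/∂a∂b is 0, so the Hessian at any point is diag(psi_aa, psi_bb) = diag(12(3a^2 - 8a - 1), 24(b^2 - 3)).
At (1, 0): H = diag(-72, -72).
Both eigenvalues are negative, so H is negative definite: a local maximum.

local maximum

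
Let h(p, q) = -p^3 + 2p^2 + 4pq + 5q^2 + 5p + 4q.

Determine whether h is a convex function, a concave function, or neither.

neither

The term -p^3 is cubic, so the Hessian is not constant.
∂²h/∂p² = -6p + 4, which takes both signs as p varies (negative for sufficiently large p). A diagonal entry of the Hessian changing sign means the Hessian is neither positive- nor negative-semidefinite on all of R^2.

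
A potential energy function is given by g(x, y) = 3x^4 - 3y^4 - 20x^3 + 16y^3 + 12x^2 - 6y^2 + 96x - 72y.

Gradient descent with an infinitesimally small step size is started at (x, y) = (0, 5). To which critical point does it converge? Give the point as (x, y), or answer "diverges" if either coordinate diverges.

diverges

g is separable, so gradient descent decouples: x follows -∂g/∂x, y follows -∂g/∂y.
∂g/∂x = 12(x - 4)(x - 2)(x + 1); at x=0 this is 96, so x decreases.
∂g/∂y = -12(y - 3)(y - 2)(y + 1); at y=5 this is -432, so y increases.
The y-coordinate has no critical point in that direction and runs off to infinity.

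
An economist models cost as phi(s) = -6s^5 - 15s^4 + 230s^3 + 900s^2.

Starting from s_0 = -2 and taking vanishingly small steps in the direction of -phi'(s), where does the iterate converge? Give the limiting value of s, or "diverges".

0

phi'(s) = -30s(s - 5)(s + 3)(s + 4), so phi'(-2) = -840.
Gradient descent moves in the -phi' direction, i.e. s is increasing.
The nearest critical point in that direction is s = 0, where phi'' = 1800 > 0 (a local minimum). The iterate converges there.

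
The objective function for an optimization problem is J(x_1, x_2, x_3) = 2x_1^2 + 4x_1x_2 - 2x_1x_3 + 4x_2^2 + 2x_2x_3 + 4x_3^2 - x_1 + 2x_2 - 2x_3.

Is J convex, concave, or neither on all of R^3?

convex

J is quadratic, so its Hessian is the constant matrix H = [[4, 4, -2], [4, 8, 2], [-2, 2, 8]].
Leading principal minors: 4, 16, 48.
All positive ⇒ H ≻ 0 ⇒ convex.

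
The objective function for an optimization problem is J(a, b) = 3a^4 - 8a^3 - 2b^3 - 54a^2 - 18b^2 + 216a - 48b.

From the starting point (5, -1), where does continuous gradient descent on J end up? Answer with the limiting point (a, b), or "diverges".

J is separable, so gradient descent decouples: a follows -∂J/∂a, b follows -∂J/∂b.
∂J/∂a = 12(a - 3)(a - 2)(a + 3); at a=5 this is 576, so a decreases.
∂J/∂b = -6(b + 2)(b + 4); at b=-1 this is -18, so b increases.
The b-coordinate has no critical point in that direction and runs off to infinity.

diverges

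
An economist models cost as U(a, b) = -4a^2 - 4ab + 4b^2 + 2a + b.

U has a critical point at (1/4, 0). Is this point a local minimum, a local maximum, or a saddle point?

saddle point

The Hessian of U is constant: H = [[-8, -4], [-4, 8]].
det(H) = (-8)·8 − (-4)² = -80.
Since det(H) < 0, H is indefinite and the critical point is a saddle point.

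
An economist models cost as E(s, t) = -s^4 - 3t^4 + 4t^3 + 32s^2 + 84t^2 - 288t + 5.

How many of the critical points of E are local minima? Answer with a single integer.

E separates as a function of s plus a function of t, so ∇E=0 decouples.
∂E/∂s = -4s(s - 4)(s + 4) = 0 at s ∈ {-4, 0, 4}; ∂E/∂t = -12(t - 3)(t - 2)(t + 4) = 0 at t ∈ {-4, 2, 3}.
The Hessian is diagonal: diag(E_ss, E_tt). Second derivatives: E_ss(-4)=-128, E_ss(0)=64, E_ss(4)=-128; E_tt(-4)=-504, E_tt(2)=72, E_tt(3)=-84.
Local minima occur where both diagonal entries positive: (0, 2). Count: 1.

1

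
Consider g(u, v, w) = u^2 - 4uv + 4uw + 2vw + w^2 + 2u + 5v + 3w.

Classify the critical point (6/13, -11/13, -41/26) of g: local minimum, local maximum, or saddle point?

saddle point

The Hessian is constant: H = [[2, -4, 4], [-4, 0, 2], [4, 2, 2]].
Leading principal minors: Δ₁ = 2, Δ₂ = -16, Δ₃ = -104.
The minors fit neither the all-positive nor the alternating-sign pattern, so H is indefinite: a saddle point.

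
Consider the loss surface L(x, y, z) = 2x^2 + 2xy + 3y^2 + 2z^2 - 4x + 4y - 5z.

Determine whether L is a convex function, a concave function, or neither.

convex

L is quadratic, so its Hessian is the constant matrix H = [[4, 2, 0], [2, 6, 0], [0, 0, 4]].
Leading principal minors: 4, 20, 80.
All positive ⇒ H ≻ 0 ⇒ convex.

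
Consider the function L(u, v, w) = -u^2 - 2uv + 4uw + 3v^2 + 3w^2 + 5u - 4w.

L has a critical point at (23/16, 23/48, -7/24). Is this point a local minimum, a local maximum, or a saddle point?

The Hessian is constant: H = [[-2, -2, 4], [-2, 6, 0], [4, 0, 6]].
Leading principal minors: Δ₁ = -2, Δ₂ = -16, Δ₃ = -192.
The minors fit neither the all-positive nor the alternating-sign pattern, so H is indefinite: a saddle point.

saddle point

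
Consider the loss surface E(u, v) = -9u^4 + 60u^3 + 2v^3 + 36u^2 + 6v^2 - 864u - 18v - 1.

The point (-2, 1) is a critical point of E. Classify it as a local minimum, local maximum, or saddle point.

The mixed partial ∂²E/∂u∂v is 0, so the Hessian at any point is diag(E_uu, E_vv) = diag(36(-3u^2 + 10u + 2), 12(v + 1)).
At (-2, 1): H = diag(-1080, 24).
The eigenvalues have opposite signs, so H is indefinite: a saddle point.

saddle point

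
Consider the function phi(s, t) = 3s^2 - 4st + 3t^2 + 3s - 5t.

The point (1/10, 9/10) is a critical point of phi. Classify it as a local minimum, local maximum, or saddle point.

The Hessian of phi is constant: H = [[6, -4], [-4, 6]].
det(H) = 6·6 − (-4)² = 20.
det(H) > 0 and tr(H) = 12 > 0, so H is positive definite and the point is a local minimum.

local minimum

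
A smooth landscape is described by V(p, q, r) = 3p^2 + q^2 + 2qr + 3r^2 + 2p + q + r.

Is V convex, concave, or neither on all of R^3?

V is quadratic, so its Hessian is the constant matrix H = [[6, 0, 0], [0, 2, 2], [0, 2, 6]].
Leading principal minors: 6, 12, 48.
All positive ⇒ H ≻ 0 ⇒ convex.

convex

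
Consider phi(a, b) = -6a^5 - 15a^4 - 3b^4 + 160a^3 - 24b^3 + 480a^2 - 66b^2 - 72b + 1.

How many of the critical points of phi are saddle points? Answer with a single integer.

6

phi separates as a function of a plus a function of b, so ∇phi=0 decouples.
∂phi/∂a = -30a(a - 4)(a + 2)(a + 4) = 0 at a ∈ {-4, -2, 0, 4}; ∂phi/∂b = -12(b + 1)(b + 2)(b + 3) = 0 at b ∈ {-3, -2, -1}.
The Hessian is diagonal: diag(phi_aa, phi_bb). Second derivatives: phi_aa(-4)=1920, phi_aa(-2)=-720, phi_aa(0)=960, phi_aa(4)=-5760; phi_bb(-3)=-24, phi_bb(-2)=12, phi_bb(-1)=-24.
Saddle points occur where the two diagonal entries have opposite signs: (-4, -3), (-4, -1), (-2, -2), (0, -3), (0, -1), (4, -2). Count: 6.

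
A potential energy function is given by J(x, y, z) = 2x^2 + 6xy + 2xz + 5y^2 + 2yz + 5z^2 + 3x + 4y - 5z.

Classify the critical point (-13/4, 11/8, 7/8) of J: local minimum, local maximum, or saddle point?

The Hessian is constant: H = [[4, 6, 2], [6, 10, 2], [2, 2, 10]].
Leading principal minors: Δ₁ = 4, Δ₂ = 4, Δ₃ = 32.
All leading minors are positive, so H is positive definite: a local minimum.

local minimum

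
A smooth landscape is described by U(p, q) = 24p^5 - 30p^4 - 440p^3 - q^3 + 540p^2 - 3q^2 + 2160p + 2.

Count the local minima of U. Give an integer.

2

U separates as a function of p plus a function of q, so ∇U=0 decouples.
∂U/∂p = 120(p - 3)(p - 2)(p + 1)(p + 3) = 0 at p ∈ {-3, -1, 2, 3}; ∂U/∂q = -3q(q + 2) = 0 at q ∈ {-2, 0}.
The Hessian is diagonal: diag(U_pp, U_qq). Second derivatives: U_pp(-3)=-7200, U_pp(-1)=2880, U_pp(2)=-1800, U_pp(3)=2880; U_qq(-2)=6, U_qq(0)=-6.
Local minima occur where both diagonal entries positive: (-1, -2), (3, -2). Count: 2.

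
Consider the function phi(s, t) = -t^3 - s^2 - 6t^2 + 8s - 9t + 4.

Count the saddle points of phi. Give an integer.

1

phi separates as a function of s plus a function of t, so ∇phi=0 decouples.
∂phi/∂s = -2(s - 4) = 0 at s ∈ {4}; ∂phi/∂t = -3(t + 1)(t + 3) = 0 at t ∈ {-3, -1}.
The Hessian is diagonal: diag(phi_ss, phi_tt). Second derivatives: phi_ss(4)=-2; phi_tt(-3)=6, phi_tt(-1)=-6.
Saddle points occur where the two diagonal entries have opposite signs: (4, -3). Count: 1.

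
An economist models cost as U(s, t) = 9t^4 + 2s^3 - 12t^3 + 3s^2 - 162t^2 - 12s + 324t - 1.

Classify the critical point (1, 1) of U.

The mixed partial ∂²U/∂s∂t is 0, so the Hessian at any point is diag(U_ss, U_tt) = diag(6(2s + 1), 36(3t^2 - 2t - 9)).
At (1, 1): H = diag(18, -288).
The eigenvalues have opposite signs, so H is indefinite: a saddle point.

saddle point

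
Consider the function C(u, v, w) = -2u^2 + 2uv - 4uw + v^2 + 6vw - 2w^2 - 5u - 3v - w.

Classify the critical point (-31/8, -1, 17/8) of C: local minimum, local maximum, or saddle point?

saddle point

The Hessian is constant: H = [[-4, 2, -4], [2, 2, 6], [-4, 6, -4]].
Leading principal minors: Δ₁ = -4, Δ₂ = -12, Δ₃ = 64.
The minors fit neither the all-positive nor the alternating-sign pattern, so H is indefinite: a saddle point.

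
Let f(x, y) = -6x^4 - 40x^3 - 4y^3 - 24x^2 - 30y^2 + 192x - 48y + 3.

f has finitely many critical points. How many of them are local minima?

f separates as a function of x plus a function of y, so ∇f=0 decouples.
∂f/∂x = -24(x - 1)(x + 2)(x + 4) = 0 at x ∈ {-4, -2, 1}; ∂f/∂y = -12(y + 1)(y + 4) = 0 at y ∈ {-4, -1}.
The Hessian is diagonal: diag(f_xx, f_yy). Second derivatives: f_xx(-4)=-240, f_xx(-2)=144, f_xx(1)=-360; f_yy(-4)=36, f_yy(-1)=-36.
Local minima occur where both diagonal entries positive: (-2, -4). Count: 1.

1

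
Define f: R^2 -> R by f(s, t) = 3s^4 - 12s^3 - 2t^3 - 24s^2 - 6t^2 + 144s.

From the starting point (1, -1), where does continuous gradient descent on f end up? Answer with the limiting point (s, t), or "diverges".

(-2, -2)

f is separable, so gradient descent decouples: s follows -∂f/∂s, t follows -∂f/∂t.
∂f/∂s = 12(s - 3)(s - 2)(s + 2); at s=1 this is 72, so s decreases.
∂f/∂t = -6t(t + 2); at t=-1 this is 6, so t decreases.
s converges to its nearest critical value -2 (a local min of the s-part); t converges to -2. The iterate converges to (-2, -2).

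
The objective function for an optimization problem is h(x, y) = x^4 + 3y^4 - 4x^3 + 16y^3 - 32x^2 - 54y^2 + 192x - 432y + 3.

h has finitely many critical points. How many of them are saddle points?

4

h separates as a function of x plus a function of y, so ∇h=0 decouples.
∂h/∂x = 4(x - 4)(x - 3)(x + 4) = 0 at x ∈ {-4, 3, 4}; ∂h/∂y = 12(y - 3)(y + 3)(y + 4) = 0 at y ∈ {-4, -3, 3}.
The Hessian is diagonal: diag(h_xx, h_yy). Second derivatives: h_xx(-4)=224, h_xx(3)=-28, h_xx(4)=32; h_yy(-4)=84, h_yy(-3)=-72, h_yy(3)=504.
Saddle points occur where the two diagonal entries have opposite signs: (-4, -3), (3, -4), (3, 3), (4, -3). Count: 4.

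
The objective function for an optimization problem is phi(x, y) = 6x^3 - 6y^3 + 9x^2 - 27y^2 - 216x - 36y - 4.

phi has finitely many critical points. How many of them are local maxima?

phi separates as a function of x plus a function of y, so ∇phi=0 decouples.
∂phi/∂x = 18(x - 3)(x + 4) = 0 at x ∈ {-4, 3}; ∂phi/∂y = -18(y + 1)(y + 2) = 0 at y ∈ {-2, -1}.
The Hessian is diagonal: diag(phi_xx, phi_yy). Second derivatives: phi_xx(-4)=-126, phi_xx(3)=126; phi_yy(-2)=18, phi_yy(-1)=-18.
Local maxima occur where both diagonal entries negative: (-4, -1). Count: 1.

1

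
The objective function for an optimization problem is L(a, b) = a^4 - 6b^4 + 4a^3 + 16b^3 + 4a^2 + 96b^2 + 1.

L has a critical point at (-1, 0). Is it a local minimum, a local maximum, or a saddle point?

saddle point

The mixed partial ∂²L/∂a∂b is 0, so the Hessian at any point is diag(L_aa, L_bb) = diag(4(3a^2 + 6a + 2), 24(-3b^2 + 4b + 8)).
At (-1, 0): H = diag(-4, 192).
The eigenvalues have opposite signs, so H is indefinite: a saddle point.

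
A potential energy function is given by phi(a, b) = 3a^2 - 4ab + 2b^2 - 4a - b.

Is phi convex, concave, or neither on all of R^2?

convex

phi is quadratic, so its Hessian is the constant matrix H = [[6, -4], [-4, 4]].
det(H) = 8, tr(H) = 10.
det(H) > 0 and tr(H) > 0, so H is positive definite everywhere: convex.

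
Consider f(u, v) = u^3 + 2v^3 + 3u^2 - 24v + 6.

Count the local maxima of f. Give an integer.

1

f separates as a function of u plus a function of v, so ∇f=0 decouples.
∂f/∂u = 3u(u + 2) = 0 at u ∈ {-2, 0}; ∂f/∂v = 6(v - 2)(v + 2) = 0 at v ∈ {-2, 2}.
The Hessian is diagonal: diag(f_uu, f_vv). Second derivatives: f_uu(-2)=-6, f_uu(0)=6; f_vv(-2)=-24, f_vv(2)=24.
Local maxima occur where both diagonal entries negative: (-2, -2). Count: 1.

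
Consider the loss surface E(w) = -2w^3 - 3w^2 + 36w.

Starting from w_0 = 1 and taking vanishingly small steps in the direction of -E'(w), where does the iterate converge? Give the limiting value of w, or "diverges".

E'(w) = -6(w - 2)(w + 3), so E'(1) = 24.
Gradient descent moves in the -E' direction, i.e. w is decreasing.
The nearest critical point in that direction is w = -3, where E'' = 30 > 0 (a local minimum). The iterate converges there.

-3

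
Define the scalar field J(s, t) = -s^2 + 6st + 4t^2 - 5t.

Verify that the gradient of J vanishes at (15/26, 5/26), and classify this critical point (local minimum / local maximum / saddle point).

saddle point

∇J = (-2s + 6t, 6s + 8t - 5); substituting (15/26, 5/26) gives ∇J = (0, 0), so (15/26, 5/26) is indeed a critical point.
The Hessian of J is constant: H = [[-2, 6], [6, 8]].
det(H) = (-2)·8 − 6² = -52.
Since det(H) < 0, H is indefinite and the critical point is a saddle point.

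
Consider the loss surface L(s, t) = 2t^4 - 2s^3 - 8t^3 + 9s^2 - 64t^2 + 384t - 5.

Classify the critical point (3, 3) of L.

The mixed partial ∂²L/∂s∂t is 0, so the Hessian at any point is diag(L_ss, L_tt) = diag(6(-2s + 3), 8(3t^2 - 6t - 16)).
At (3, 3): H = diag(-18, -56).
Both eigenvalues are negative, so H is negative definite: a local maximum.

local maximum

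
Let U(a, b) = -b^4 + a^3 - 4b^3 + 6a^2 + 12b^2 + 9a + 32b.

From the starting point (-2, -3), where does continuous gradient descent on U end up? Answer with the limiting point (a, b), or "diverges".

U is separable, so gradient descent decouples: a follows -∂U/∂a, b follows -∂U/∂b.
∂U/∂a = 3(a + 1)(a + 3); at a=-2 this is -3, so a increases.
∂U/∂b = -4(b - 2)(b + 1)(b + 4); at b=-3 this is -40, so b increases.
a converges to its nearest critical value -1 (a local min of the a-part); b converges to -1. The iterate converges to (-1, -1).

(-1, -1)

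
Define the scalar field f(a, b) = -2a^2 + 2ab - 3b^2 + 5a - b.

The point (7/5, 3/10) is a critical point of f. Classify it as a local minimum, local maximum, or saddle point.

local maximum

The Hessian of f is constant: H = [[-4, 2], [2, -6]].
det(H) = (-4)·(-6) − 2² = 20.
det(H) > 0 and tr(H) = -10 < 0, so H is negative definite and the point is a local maximum.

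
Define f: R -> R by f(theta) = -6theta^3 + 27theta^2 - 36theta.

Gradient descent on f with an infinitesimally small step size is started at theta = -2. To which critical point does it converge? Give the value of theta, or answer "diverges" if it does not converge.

f'(theta) = -18(theta - 2)(theta - 1), so f'(-2) = -216.
Gradient descent moves in the -f' direction, i.e. theta is increasing.
The nearest critical point in that direction is theta = 1, where f'' = 18 > 0 (a local minimum). The iterate converges there.

1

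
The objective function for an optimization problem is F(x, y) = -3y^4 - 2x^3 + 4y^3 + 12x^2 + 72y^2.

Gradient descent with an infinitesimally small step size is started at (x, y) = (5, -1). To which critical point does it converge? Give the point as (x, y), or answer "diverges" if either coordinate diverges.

diverges

F is separable, so gradient descent decouples: x follows -∂F/∂x, y follows -∂F/∂y.
∂F/∂x = -6x(x - 4); at x=5 this is -30, so x increases.
∂F/∂y = -12y(y - 4)(y + 3); at y=-1 this is -120, so y increases.
The x-coordinate has no critical point in that direction and runs off to infinity.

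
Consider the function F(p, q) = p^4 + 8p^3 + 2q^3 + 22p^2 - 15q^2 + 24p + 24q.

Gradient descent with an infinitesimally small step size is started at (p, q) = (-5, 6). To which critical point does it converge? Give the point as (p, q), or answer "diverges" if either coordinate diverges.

F is separable, so gradient descent decouples: p follows -∂F/∂p, q follows -∂F/∂q.
∂F/∂p = 4(p + 1)(p + 2)(p + 3); at p=-5 this is -96, so p increases.
∂F/∂q = 6(q - 4)(q - 1); at q=6 this is 60, so q decreases.
p converges to its nearest critical value -3 (a local min of the p-part); q converges to 4. The iterate converges to (-3, 4).

(-3, 4)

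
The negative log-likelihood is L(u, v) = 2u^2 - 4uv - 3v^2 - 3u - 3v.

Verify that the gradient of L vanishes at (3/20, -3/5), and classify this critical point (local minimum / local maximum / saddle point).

saddle point

∇L = (4u - 4v - 3, -4u - 6v - 3); substituting (3/20, -3/5) gives ∇L = (0, 0), so (3/20, -3/5) is indeed a critical point.
The Hessian of L is constant: H = [[4, -4], [-4, -6]].
det(H) = 4·(-6) − (-4)² = -40.
Since det(H) < 0, H is indefinite and the critical point is a saddle point.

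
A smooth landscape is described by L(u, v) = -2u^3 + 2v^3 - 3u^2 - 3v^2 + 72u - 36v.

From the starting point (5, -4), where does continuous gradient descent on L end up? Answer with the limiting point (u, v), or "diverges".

L is separable, so gradient descent decouples: u follows -∂L/∂u, v follows -∂L/∂v.
∂L/∂u = -6(u - 3)(u + 4); at u=5 this is -108, so u increases.
∂L/∂v = 6(v - 3)(v + 2); at v=-4 this is 84, so v decreases.
The u-coordinate has no critical point in that direction and runs off to infinity.

diverges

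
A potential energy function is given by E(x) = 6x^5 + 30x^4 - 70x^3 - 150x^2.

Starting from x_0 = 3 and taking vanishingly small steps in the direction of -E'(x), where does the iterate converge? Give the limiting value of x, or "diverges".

E'(x) = 30x(x - 2)(x + 1)(x + 5), so E'(3) = 2880.
Gradient descent moves in the -E' direction, i.e. x is decreasing.
The nearest critical point in that direction is x = 2, where E'' = 1260 > 0 (a local minimum). The iterate converges there.

2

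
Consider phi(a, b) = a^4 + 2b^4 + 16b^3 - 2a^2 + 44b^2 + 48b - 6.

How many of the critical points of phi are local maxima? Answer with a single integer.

phi separates as a function of a plus a function of b, so ∇phi=0 decouples.
∂phi/∂a = 4a(a - 1)(a + 1) = 0 at a ∈ {-1, 0, 1}; ∂phi/∂b = 8(b + 1)(b + 2)(b + 3) = 0 at b ∈ {-3, -2, -1}.
The Hessian is diagonal: diag(phi_aa, phi_bb). Second derivatives: phi_aa(-1)=8, phi_aa(0)=-4, phi_aa(1)=8; phi_bb(-3)=16, phi_bb(-2)=-8, phi_bb(-1)=16.
Local maxima occur where both diagonal entries negative: (0, -2). Count: 1.

1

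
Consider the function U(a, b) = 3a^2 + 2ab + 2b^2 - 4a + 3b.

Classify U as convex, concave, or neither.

U is quadratic, so its Hessian is the constant matrix H = [[6, 2], [2, 4]].
det(H) = 20, tr(H) = 10.
det(H) > 0 and tr(H) > 0, so H is positive definite everywhere: convex.

convex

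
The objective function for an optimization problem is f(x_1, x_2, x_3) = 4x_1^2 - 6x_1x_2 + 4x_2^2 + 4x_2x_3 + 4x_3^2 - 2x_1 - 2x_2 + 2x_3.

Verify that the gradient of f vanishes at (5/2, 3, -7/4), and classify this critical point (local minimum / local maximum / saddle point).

∇f = (8x_1 - 6x_2 - 2, -6x_1 + 8x_2 + 4x_3 - 2, 4x_2 + 8x_3 + 2); substituting (5/2, 3, -7/4) gives ∇f = (0, 0, 0), so (5/2, 3, -7/4) is indeed a critical point.
The Hessian is constant: H = [[8, -6, 0], [-6, 8, 4], [0, 4, 8]].
Leading principal minors: Δ₁ = 8, Δ₂ = 28, Δ₃ = 96.
All leading minors are positive, so H is positive definite: a local minimum.

local minimum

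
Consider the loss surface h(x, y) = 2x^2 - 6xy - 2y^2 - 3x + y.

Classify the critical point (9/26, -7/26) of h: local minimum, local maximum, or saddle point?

saddle point

The Hessian of h is constant: H = [[4, -6], [-6, -4]].
det(H) = 4·(-4) − (-6)² = -52.
Since det(H) < 0, H is indefinite and the critical point is a saddle point.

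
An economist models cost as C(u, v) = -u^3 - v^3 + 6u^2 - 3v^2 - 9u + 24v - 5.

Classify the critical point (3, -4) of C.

The mixed partial ∂²C/∂u∂v is 0, so the Hessian at any point is diag(C_uu, C_vv) = diag(6(-u + 2), -6(v + 1)).
At (3, -4): H = diag(-6, 18).
The eigenvalues have opposite signs, so H is indefinite: a saddle point.

saddle point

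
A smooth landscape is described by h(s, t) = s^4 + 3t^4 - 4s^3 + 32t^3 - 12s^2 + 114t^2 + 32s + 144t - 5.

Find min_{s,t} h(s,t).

-128

h(s,t) separates as P(s) + Q(t) − 5, so its minimum is min P + min Q − 5.
P'(s) = 4(s - 4)(s - 1)(s + 2) vanishes at s ∈ {-2, 1, 4}; Q'(t) = 12(t + 1)(t + 3)(t + 4) vanishes at t ∈ {-4, -3, -1}.
Local minima of P (where P''>0): P(-2)=-64, P(4)=-64. Local minima of Q: Q(-4)=-32, Q(-1)=-59.
So the global minimum of h is P(-2) + Q(-1) − 5 = -64 − 59 − 5 = -128, attained at (-2, -1).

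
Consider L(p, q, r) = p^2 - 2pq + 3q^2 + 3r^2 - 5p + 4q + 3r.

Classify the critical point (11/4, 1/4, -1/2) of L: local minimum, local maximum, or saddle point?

The Hessian is constant: H = [[2, -2, 0], [-2, 6, 0], [0, 0, 6]].
Leading principal minors: Δ₁ = 2, Δ₂ = 8, Δ₃ = 48.
All leading minors are positive, so H is positive definite: a local minimum.

local minimum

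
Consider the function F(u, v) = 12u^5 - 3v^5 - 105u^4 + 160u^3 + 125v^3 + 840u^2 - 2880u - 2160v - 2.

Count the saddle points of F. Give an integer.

F separates as a function of u plus a function of v, so ∇F=0 decouples.
∂F/∂u = 60(u - 4)(u - 3)(u - 2)(u + 2) = 0 at u ∈ {-2, 2, 3, 4}; ∂F/∂v = -15(v - 4)(v - 3)(v + 3)(v + 4) = 0 at v ∈ {-4, -3, 3, 4}.
The Hessian is diagonal: diag(F_uu, F_vv). Second derivatives: F_uu(-2)=-7200, F_uu(2)=480, F_uu(3)=-300, F_uu(4)=720; F_vv(-4)=840, F_vv(-3)=-630, F_vv(3)=630, F_vv(4)=-840.
Saddle points occur where the two diagonal entries have opposite signs: (-2, -4), (-2, 3), (2, -3), (2, 4), (3, -4), (3, 3), (4, -3), (4, 4). Count: 8.

8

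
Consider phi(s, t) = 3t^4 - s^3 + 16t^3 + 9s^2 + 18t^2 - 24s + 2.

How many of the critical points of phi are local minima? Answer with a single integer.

2

phi separates as a function of s plus a function of t, so ∇phi=0 decouples.
∂phi/∂s = -3(s - 4)(s - 2) = 0 at s ∈ {2, 4}; ∂phi/∂t = 12t(t + 1)(t + 3) = 0 at t ∈ {-3, -1, 0}.
The Hessian is diagonal: diag(phi_ss, phi_tt). Second derivatives: phi_ss(2)=6, phi_ss(4)=-6; phi_tt(-3)=72, phi_tt(-1)=-24, phi_tt(0)=36.
Local minima occur where both diagonal entries positive: (2, -3), (2, 0). Count: 2.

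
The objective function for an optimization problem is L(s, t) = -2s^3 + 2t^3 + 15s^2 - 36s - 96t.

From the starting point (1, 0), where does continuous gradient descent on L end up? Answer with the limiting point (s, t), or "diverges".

L is separable, so gradient descent decouples: s follows -∂L/∂s, t follows -∂L/∂t.
∂L/∂s = -6(s - 3)(s - 2); at s=1 this is -12, so s increases.
∂L/∂t = 6(t - 4)(t + 4); at t=0 this is -96, so t increases.
s converges to its nearest critical value 2 (a local min of the s-part); t converges to 4. The iterate converges to (2, 4).

(2, 4)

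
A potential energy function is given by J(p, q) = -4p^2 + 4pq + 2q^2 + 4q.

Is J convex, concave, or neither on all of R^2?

neither

J is quadratic, so its Hessian is the constant matrix H = [[-8, 4], [4, 4]].
det(H) = -48, tr(H) = -4.
det(H) < 0, so H is indefinite: neither convex nor concave.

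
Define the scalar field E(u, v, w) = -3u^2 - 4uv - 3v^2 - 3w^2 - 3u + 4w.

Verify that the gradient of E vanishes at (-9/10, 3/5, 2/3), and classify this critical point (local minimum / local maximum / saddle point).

∇E = (-6u - 4v - 3, -4u - 6v, -6w + 4); substituting (-9/10, 3/5, 2/3) gives ∇E = (0, 0, 0), so (-9/10, 3/5, 2/3) is indeed a critical point.
The Hessian is constant: H = [[-6, -4, 0], [-4, -6, 0], [0, 0, -6]].
Leading principal minors: Δ₁ = -6, Δ₂ = 20, Δ₃ = -120.
The minors alternate sign starting negative (−, +, −), so H is negative definite: a local maximum.

local maximum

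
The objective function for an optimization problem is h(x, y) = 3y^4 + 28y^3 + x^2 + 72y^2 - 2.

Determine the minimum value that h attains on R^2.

-2

h(x,y) separates as P(x) + Q(y) − 2, so its minimum is min P + min Q − 2.
P'(x) = 2x vanishes at x ∈ {0}; Q'(y) = 12y(y + 3)(y + 4) vanishes at y ∈ {-4, -3, 0}.
Local minima of P (where P''>0): P(0)=0. Local minima of Q: Q(-4)=128, Q(0)=0.
So the global minimum of h is P(0) + Q(0) − 2 = 0 + 0 − 2 = -2, attained at (0, 0).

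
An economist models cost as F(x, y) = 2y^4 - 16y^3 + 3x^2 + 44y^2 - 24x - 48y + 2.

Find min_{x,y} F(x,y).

-64

F(x,y) separates as P(x) + Q(y) + 2, so its minimum is min P + min Q + 2.
P'(x) = 6x - 24 vanishes at x ∈ {4}; Q'(y) = 8(y - 3)(y - 2)(y - 1) vanishes at y ∈ {1, 2, 3}.
Local minima of P (where P''>0): P(4)=-48. Local minima of Q: Q(1)=-18, Q(3)=-18.
So the global minimum of F is P(4) + Q(1) + 2 = -48 − 18 + 2 = -64, attained at (4, 1).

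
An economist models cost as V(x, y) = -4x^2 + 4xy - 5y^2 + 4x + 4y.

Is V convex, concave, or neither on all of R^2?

V is quadratic, so its Hessian is the constant matrix H = [[-8, 4], [4, -10]].
det(H) = 64, tr(H) = -18.
det(H) > 0 and tr(H) < 0, so H is negative definite everywhere: concave.

concave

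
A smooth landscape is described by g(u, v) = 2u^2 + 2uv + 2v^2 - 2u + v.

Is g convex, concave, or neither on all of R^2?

convex

g is quadratic, so its Hessian is the constant matrix H = [[4, 2], [2, 4]].
det(H) = 12, tr(H) = 8.
det(H) > 0 and tr(H) > 0, so H is positive definite everywhere: convex.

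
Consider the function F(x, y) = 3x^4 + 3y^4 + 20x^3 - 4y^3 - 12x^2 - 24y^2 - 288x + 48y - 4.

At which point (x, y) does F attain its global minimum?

F(x,y) separates as P(x) + Q(y) − 4, so its minimum is min P + min Q − 4.
P'(x) = 12(x - 2)(x + 3)(x + 4) vanishes at x ∈ {-4, -3, 2}; Q'(y) = 12(y - 2)(y - 1)(y + 2) vanishes at y ∈ {-2, 1, 2}.
Local minima of P (where P''>0): P(-4)=448, P(2)=-416. Local minima of Q: Q(-2)=-112, Q(2)=16.
So the global minimum of F is P(2) + Q(-2) − 4 = -416 − 112 − 4 = -532, attained at (2, -2).

(2, -2)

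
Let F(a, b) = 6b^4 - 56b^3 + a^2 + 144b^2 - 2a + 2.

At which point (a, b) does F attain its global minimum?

F(a,b) separates as P(a) + Q(b) + 2, so its minimum is min P + min Q + 2.
P'(a) = 2a - 2 vanishes at a ∈ {1}; Q'(b) = 24b(b - 4)(b - 3) vanishes at b ∈ {0, 3, 4}.
Local minima of P (where P''>0): P(1)=-1. Local minima of Q: Q(0)=0, Q(4)=256.
So the global minimum of F is P(1) + Q(0) + 2 = -1 + 0 + 2 = 1, attained at (1, 0).

(1, 0)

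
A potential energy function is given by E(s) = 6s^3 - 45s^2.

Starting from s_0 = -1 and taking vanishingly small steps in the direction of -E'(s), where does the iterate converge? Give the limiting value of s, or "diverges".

E'(s) = 18s(s - 5), so E'(-1) = 108.
Gradient descent moves in the -E' direction, i.e. s is decreasing.
There is no critical point below s=-1, and E' keeps the same sign, so the iterate runs off to −∞.

diverges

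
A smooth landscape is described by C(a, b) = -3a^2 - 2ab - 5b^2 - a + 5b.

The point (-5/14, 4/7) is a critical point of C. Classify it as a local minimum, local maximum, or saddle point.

The Hessian of C is constant: H = [[-6, -2], [-2, -10]].
det(H) = (-6)·(-10) − (-2)² = 56.
det(H) > 0 and tr(H) = -16 < 0, so H is negative definite and the point is a local maximum.

local maximum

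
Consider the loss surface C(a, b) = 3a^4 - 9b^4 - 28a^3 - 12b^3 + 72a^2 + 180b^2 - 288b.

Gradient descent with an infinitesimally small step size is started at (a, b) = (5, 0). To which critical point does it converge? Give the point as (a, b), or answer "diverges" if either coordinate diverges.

C is separable, so gradient descent decouples: a follows -∂C/∂a, b follows -∂C/∂b.
∂C/∂a = 12a(a - 4)(a - 3); at a=5 this is 120, so a decreases.
∂C/∂b = -36(b - 2)(b - 1)(b + 4); at b=0 this is -288, so b increases.
a converges to its nearest critical value 4 (a local min of the a-part); b converges to 1. The iterate converges to (4, 1).

(4, 1)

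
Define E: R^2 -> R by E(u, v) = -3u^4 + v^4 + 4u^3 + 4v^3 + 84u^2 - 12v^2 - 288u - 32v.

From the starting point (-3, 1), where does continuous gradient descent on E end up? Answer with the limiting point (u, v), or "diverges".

E is separable, so gradient descent decouples: u follows -∂E/∂u, v follows -∂E/∂v.
∂E/∂u = -12(u - 3)(u - 2)(u + 4); at u=-3 this is -360, so u increases.
∂E/∂v = 4(v - 2)(v + 1)(v + 4); at v=1 this is -40, so v increases.
u converges to its nearest critical value 2 (a local min of the u-part); v converges to 2. The iterate converges to (2, 2).

(2, 2)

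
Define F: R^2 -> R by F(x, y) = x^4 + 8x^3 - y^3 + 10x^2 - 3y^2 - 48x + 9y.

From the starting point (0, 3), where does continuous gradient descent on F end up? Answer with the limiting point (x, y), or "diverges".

F is separable, so gradient descent decouples: x follows -∂F/∂x, y follows -∂F/∂y.
∂F/∂x = 4(x - 1)(x + 3)(x + 4); at x=0 this is -48, so x increases.
∂F/∂y = -3(y - 1)(y + 3); at y=3 this is -36, so y increases.
The y-coordinate has no critical point in that direction and runs off to infinity.

diverges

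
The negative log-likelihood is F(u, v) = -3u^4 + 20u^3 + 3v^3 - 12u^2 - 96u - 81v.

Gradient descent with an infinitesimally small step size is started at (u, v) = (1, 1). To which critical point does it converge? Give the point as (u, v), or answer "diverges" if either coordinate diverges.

(2, 3)

F is separable, so gradient descent decouples: u follows -∂F/∂u, v follows -∂F/∂v.
∂F/∂u = -12(u - 4)(u - 2)(u + 1); at u=1 this is -72, so u increases.
∂F/∂v = 9(v - 3)(v + 3); at v=1 this is -72, so v increases.
u converges to its nearest critical value 2 (a local min of the u-part); v converges to 3. The iterate converges to (2, 3).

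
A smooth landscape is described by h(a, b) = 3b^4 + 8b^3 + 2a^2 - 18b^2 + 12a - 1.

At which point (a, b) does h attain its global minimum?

h(a,b) separates as P(a) + Q(b) − 1, so its minimum is min P + min Q − 1.
P'(a) = 4a + 12 vanishes at a ∈ {-3}; Q'(b) = 12b(b - 1)(b + 3) vanishes at b ∈ {-3, 0, 1}.
Local minima of P (where P''>0): P(-3)=-18. Local minima of Q: Q(-3)=-135, Q(1)=-7.
So the global minimum of h is P(-3) + Q(-3) − 1 = -18 − 135 − 1 = -154, attained at (-3, -3).

(-3, -3)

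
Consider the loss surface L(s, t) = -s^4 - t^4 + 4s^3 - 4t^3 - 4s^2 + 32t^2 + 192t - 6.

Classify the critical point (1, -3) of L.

local minimum

The mixed partial ∂²L/∂s∂t is 0, so the Hessian at any point is diag(L_ss, L_tt) = diag(4(-3s^2 + 6s - 2), 4(-3t^2 - 6t + 16)).
At (1, -3): H = diag(4, 28).
Both eigenvalues are positive, so H is positive definite: a local minimum.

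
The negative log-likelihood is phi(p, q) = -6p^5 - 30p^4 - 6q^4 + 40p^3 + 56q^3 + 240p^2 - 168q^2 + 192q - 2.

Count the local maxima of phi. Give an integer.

phi separates as a function of p plus a function of q, so ∇phi=0 decouples.
∂phi/∂p = -30p(p - 2)(p + 2)(p + 4) = 0 at p ∈ {-4, -2, 0, 2}; ∂phi/∂q = -24(q - 4)(q - 2)(q - 1) = 0 at q ∈ {1, 2, 4}.
The Hessian is diagonal: diag(phi_pp, phi_qq). Second derivatives: phi_pp(-4)=1440, phi_pp(-2)=-480, phi_pp(0)=480, phi_pp(2)=-1440; phi_qq(1)=-72, phi_qq(2)=48, phi_qq(4)=-144.
Local maxima occur where both diagonal entries negative: (-2, 1), (-2, 4), (2, 1), (2, 4). Count: 4.

4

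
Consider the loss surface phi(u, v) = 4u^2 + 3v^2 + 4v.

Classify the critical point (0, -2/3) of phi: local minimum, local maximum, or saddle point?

The Hessian of phi is constant: H = [[8, 0], [0, 6]].
det(H) = 8·6 − 0² = 48.
det(H) > 0 and tr(H) = 14 > 0, so H is positive definite and the point is a local minimum.

local minimum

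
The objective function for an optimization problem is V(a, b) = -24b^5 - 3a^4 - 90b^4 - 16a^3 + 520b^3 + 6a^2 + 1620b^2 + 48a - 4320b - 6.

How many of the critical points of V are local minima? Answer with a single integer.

2

V separates as a function of a plus a function of b, so ∇V=0 decouples.
∂V/∂a = -12(a - 1)(a + 1)(a + 4) = 0 at a ∈ {-4, -1, 1}; ∂V/∂b = -120(b - 3)(b - 1)(b + 3)(b + 4) = 0 at b ∈ {-4, -3, 1, 3}.
The Hessian is diagonal: diag(V_aa, V_bb). Second derivatives: V_aa(-4)=-180, V_aa(-1)=72, V_aa(1)=-120; V_bb(-4)=4200, V_bb(-3)=-2880, V_bb(1)=4800, V_bb(3)=-10080.
Local minima occur where both diagonal entries positive: (-1, -4), (-1, 1). Count: 2.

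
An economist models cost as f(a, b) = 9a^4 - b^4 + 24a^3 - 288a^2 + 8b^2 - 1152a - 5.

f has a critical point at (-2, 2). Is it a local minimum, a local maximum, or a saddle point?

The mixed partial ∂²f/∂a∂b is 0, so the Hessian at any point is diag(f_aa, f_bb) = diag(36(3a^2 + 4a - 16), 4(-3b^2 + 4)).
At (-2, 2): H = diag(-432, -32).
Both eigenvalues are negative, so H is negative definite: a local maximum.

local maximum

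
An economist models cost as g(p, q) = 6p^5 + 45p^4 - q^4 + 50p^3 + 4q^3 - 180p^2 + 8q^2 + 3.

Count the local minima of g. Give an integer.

g separates as a function of p plus a function of q, so ∇g=0 decouples.
∂g/∂p = 30p(p - 1)(p + 3)(p + 4) = 0 at p ∈ {-4, -3, 0, 1}; ∂g/∂q = -4q(q - 4)(q + 1) = 0 at q ∈ {-1, 0, 4}.
The Hessian is diagonal: diag(g_pp, g_qq). Second derivatives: g_pp(-4)=-600, g_pp(-3)=360, g_pp(0)=-360, g_pp(1)=600; g_qq(-1)=-20, g_qq(0)=16, g_qq(4)=-80.
Local minima occur where both diagonal entries positive: (-3, 0), (1, 0). Count: 2.

2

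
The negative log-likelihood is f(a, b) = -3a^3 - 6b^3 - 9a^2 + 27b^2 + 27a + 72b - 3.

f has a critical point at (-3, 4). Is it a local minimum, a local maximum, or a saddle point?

saddle point

The mixed partial ∂²f/∂a∂b is 0, so the Hessian at any point is diag(f_aa, f_bb) = diag(-18(a + 1), 18(-2b + 3)).
At (-3, 4): H = diag(36, -90).
The eigenvalues have opposite signs, so H is indefinite: a saddle point.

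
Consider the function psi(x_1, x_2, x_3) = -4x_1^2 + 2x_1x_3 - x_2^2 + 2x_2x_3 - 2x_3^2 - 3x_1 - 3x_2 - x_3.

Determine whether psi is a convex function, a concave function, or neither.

concave

psi is quadratic, so its Hessian is the constant matrix H = [[-8, 0, 2], [0, -2, 2], [2, 2, -4]].
Leading principal minors: -8, 16, -24.
Signs alternate −, +, − ⇒ H ≺ 0 ⇒ concave.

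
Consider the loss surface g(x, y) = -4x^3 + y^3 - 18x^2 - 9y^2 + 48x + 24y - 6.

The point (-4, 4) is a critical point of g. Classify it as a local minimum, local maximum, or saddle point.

The mixed partial ∂²g/∂x∂y is 0, so the Hessian at any point is diag(g_xx, g_yy) = diag(-12(2x + 3), 6(y - 3)).
At (-4, 4): H = diag(60, 6).
Both eigenvalues are positive, so H is positive definite: a local minimum.

local minimum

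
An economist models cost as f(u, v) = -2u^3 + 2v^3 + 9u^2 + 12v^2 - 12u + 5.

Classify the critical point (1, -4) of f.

The mixed partial ∂²f/∂u∂v is 0, so the Hessian at any point is diag(f_uu, f_vv) = diag(6(-2u + 3), 12(v + 2)).
At (1, -4): H = diag(6, -24).
The eigenvalues have opposite signs, so H is indefinite: a saddle point.

saddle point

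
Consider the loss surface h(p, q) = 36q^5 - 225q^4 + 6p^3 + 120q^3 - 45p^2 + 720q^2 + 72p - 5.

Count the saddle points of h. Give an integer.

4

h separates as a function of p plus a function of q, so ∇h=0 decouples.
∂h/∂p = 18(p - 4)(p - 1) = 0 at p ∈ {1, 4}; ∂h/∂q = 180q(q - 4)(q - 2)(q + 1) = 0 at q ∈ {-1, 0, 2, 4}.
The Hessian is diagonal: diag(h_pp, h_qq). Second derivatives: h_pp(1)=-54, h_pp(4)=54; h_qq(-1)=-2700, h_qq(0)=1440, h_qq(2)=-2160, h_qq(4)=7200.
Saddle points occur where the two diagonal entries have opposite signs: (1, 0), (1, 4), (4, -1), (4, 2). Count: 4.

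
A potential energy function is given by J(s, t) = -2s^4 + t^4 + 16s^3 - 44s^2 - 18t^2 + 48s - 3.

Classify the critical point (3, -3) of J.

saddle point

The mixed partial ∂²J/∂s∂t is 0, so the Hessian at any point is diag(J_ss, J_tt) = diag(8(-3s^2 + 12s - 11), 12(t^2 - 3)).
At (3, -3): H = diag(-16, 72).
The eigenvalues have opposite signs, so H is indefinite: a saddle point.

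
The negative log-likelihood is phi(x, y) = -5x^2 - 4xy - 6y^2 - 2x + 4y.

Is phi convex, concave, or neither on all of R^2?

concave

phi is quadratic, so its Hessian is the constant matrix H = [[-10, -4], [-4, -12]].
det(H) = 104, tr(H) = -22.
det(H) > 0 and tr(H) < 0, so H is negative definite everywhere: concave.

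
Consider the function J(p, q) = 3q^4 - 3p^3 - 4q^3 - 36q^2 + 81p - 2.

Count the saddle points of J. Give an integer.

3

J separates as a function of p plus a function of q, so ∇J=0 decouples.
∂J/∂p = -9(p - 3)(p + 3) = 0 at p ∈ {-3, 3}; ∂J/∂q = 12q(q - 3)(q + 2) = 0 at q ∈ {-2, 0, 3}.
The Hessian is diagonal: diag(J_pp, J_qq). Second derivatives: J_pp(-3)=54, J_pp(3)=-54; J_qq(-2)=120, J_qq(0)=-72, J_qq(3)=180.
Saddle points occur where the two diagonal entries have opposite signs: (-3, 0), (3, -2), (3, 3). Count: 3.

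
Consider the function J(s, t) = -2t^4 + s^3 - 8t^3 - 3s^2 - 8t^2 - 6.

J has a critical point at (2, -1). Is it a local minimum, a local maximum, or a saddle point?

local minimum

The mixed partial ∂²J/∂s∂t is 0, so the Hessian at any point is diag(J_ss, J_tt) = diag(6(s - 1), -8(3t^2 + 6t + 2)).
At (2, -1): H = diag(6, 8).
Both eigenvalues are positive, so H is positive definite: a local minimum.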